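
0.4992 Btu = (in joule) 526.7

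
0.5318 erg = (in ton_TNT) 1.271e-17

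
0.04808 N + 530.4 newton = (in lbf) 119.2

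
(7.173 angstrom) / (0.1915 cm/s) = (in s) 3.746e-07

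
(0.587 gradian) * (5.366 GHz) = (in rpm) 4.725e+08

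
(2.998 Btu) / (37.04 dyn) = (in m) 8.54e+06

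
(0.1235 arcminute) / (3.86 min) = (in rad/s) 1.551e-07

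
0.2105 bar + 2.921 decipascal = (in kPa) 21.05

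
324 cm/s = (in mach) 0.009515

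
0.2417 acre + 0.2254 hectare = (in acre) 0.7987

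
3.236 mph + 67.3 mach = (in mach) 67.3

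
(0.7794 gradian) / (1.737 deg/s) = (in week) 6.677e-07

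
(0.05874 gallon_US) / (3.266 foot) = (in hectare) 2.234e-08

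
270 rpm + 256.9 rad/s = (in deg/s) 1.634e+04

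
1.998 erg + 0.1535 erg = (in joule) 2.151e-07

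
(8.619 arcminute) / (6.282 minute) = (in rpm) 6.352e-05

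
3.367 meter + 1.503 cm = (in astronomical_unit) 2.261e-11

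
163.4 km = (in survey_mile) 101.5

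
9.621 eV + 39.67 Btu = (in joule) 4.185e+04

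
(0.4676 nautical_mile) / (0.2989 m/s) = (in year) 9.187e-05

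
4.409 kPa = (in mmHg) 33.07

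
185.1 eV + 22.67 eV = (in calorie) 7.956e-18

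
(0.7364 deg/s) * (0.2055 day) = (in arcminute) 7.845e+05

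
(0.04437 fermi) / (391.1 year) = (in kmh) 1.295e-26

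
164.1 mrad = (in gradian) 10.45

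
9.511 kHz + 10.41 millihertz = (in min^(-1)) 5.707e+05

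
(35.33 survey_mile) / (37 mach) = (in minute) 0.07522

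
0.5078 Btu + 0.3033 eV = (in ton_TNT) 1.28e-07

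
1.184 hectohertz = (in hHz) 1.184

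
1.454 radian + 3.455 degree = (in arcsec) 3.123e+05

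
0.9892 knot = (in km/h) 1.832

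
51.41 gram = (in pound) 0.1133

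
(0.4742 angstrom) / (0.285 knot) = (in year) 1.026e-17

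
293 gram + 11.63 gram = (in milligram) 3.046e+05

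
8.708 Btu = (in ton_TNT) 2.196e-06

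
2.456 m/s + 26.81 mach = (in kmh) 3.287e+04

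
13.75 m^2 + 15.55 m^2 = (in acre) 0.00724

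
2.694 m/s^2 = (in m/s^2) 2.694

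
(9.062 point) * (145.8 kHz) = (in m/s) 466.1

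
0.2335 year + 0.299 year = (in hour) 4665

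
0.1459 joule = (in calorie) 0.03487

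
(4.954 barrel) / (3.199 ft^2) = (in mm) 2650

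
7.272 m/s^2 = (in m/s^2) 7.272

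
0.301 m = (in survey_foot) 0.9875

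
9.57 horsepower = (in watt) 7136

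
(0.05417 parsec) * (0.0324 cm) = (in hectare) 5.416e+07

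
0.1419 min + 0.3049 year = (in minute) 1.603e+05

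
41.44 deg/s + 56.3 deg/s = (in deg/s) 97.74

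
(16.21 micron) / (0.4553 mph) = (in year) 2.525e-12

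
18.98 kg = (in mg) 1.898e+07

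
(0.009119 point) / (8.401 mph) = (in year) 2.716e-14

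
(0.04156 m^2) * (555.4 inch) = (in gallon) 154.9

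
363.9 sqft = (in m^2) 33.81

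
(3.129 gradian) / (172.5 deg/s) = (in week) 2.699e-08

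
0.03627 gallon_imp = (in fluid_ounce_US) 5.575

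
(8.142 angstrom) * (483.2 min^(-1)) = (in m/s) 6.557e-09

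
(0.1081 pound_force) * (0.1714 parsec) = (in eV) 1.587e+34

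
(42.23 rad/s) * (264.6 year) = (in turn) 5.608e+10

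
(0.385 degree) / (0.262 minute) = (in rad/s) 0.0004275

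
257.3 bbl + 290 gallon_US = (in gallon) 1.11e+04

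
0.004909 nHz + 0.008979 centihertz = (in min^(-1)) 0.005387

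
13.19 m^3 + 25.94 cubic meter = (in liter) 3.913e+04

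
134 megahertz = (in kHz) 1.34e+05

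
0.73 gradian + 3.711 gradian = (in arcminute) 239.8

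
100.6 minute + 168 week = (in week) 168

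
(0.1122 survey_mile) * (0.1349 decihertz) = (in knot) 4.735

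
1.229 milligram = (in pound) 2.709e-06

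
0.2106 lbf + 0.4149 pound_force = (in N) 2.782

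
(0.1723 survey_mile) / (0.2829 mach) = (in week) 4.76e-06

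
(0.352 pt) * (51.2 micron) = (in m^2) 6.358e-09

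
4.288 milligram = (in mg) 4.288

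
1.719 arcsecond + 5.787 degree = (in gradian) 6.431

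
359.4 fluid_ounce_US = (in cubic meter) 0.01063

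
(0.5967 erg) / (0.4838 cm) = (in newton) 1.233e-05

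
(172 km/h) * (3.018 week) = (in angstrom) 8.721e+17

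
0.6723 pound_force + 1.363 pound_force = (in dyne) 9.053e+05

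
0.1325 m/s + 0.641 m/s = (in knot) 1.504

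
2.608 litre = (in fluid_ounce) 88.19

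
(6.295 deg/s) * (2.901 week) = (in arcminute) 6.627e+08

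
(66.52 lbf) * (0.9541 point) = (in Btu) 9.44e-05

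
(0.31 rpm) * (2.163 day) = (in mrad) 6.067e+06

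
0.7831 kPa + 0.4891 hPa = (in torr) 6.241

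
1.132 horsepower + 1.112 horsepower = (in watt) 1673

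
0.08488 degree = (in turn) 0.0002358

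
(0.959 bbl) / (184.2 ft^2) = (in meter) 0.00891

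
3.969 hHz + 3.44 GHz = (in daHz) 3.44e+08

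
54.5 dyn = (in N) 0.000545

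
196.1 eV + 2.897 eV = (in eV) 199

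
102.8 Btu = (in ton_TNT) 2.592e-05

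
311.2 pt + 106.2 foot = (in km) 0.03248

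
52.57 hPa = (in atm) 0.05188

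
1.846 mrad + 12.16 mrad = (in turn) 0.002229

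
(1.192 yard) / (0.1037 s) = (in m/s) 10.51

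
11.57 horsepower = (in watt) 8628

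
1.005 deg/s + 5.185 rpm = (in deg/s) 32.12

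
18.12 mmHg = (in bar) 0.02416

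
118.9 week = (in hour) 1.998e+04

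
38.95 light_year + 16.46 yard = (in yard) 4.03e+17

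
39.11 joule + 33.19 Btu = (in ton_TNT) 8.379e-06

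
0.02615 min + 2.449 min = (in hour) 0.04125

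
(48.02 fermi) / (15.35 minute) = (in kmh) 1.877e-16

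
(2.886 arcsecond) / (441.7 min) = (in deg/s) 3.025e-08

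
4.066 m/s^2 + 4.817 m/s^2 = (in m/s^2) 8.883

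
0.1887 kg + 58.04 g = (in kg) 0.2467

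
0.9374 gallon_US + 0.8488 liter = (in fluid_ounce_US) 148.7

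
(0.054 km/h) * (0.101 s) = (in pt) 4.294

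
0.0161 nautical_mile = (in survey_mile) 0.01853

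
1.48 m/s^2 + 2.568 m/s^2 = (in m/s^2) 4.048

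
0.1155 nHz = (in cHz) 1.155e-08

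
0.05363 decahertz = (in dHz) 5.363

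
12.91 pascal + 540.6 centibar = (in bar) 5.406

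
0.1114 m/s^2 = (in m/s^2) 0.1114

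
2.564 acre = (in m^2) 1.038e+04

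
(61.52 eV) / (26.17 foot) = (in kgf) 1.26e-19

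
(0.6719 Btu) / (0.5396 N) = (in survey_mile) 0.8163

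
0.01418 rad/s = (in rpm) 0.1354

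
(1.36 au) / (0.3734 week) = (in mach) 2646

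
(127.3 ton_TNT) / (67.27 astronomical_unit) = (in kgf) 0.005397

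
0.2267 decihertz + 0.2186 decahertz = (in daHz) 0.2209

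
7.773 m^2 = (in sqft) 83.67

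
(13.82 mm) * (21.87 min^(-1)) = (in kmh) 0.01813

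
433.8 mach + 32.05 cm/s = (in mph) 3.304e+05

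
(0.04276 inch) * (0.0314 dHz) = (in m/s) 3.41e-06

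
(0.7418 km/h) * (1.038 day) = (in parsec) 5.989e-13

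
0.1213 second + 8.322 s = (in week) 1.396e-05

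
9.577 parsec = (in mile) 1.836e+14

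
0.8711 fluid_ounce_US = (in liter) 0.02576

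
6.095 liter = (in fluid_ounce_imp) 214.5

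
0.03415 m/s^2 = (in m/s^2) 0.03415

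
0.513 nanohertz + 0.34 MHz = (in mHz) 3.4e+08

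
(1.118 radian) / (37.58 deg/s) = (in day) 1.973e-05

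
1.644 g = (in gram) 1.644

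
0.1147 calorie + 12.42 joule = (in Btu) 0.01223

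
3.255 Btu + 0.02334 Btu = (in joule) 3459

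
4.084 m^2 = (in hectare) 0.0004084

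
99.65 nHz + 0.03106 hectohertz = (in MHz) 3.106e-06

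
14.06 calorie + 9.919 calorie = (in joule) 100.3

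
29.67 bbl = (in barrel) 29.67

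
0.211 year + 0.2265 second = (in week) 11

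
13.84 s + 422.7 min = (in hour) 7.049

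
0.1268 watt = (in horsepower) 0.00017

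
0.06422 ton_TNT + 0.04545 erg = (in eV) 1.677e+27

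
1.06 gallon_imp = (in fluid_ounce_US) 162.9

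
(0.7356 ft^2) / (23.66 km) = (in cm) 0.0002888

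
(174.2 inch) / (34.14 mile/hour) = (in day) 3.356e-06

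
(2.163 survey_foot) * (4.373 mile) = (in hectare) 0.464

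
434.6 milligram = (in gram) 0.4346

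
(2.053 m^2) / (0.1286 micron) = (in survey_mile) 9920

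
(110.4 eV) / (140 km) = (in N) 1.263e-22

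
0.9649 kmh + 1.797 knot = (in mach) 0.003502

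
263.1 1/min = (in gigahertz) 4.385e-09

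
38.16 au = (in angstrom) 5.709e+22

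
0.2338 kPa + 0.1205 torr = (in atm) 0.002466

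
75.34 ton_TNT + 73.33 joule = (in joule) 3.152e+11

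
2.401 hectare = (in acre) 5.933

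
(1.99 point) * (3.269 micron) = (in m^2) 2.295e-09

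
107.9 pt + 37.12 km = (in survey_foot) 1.218e+05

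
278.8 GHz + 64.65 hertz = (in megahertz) 2.788e+05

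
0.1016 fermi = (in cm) 1.016e-14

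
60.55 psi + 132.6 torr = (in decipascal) 4.352e+06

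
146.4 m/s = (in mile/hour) 327.5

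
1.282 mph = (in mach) 0.001683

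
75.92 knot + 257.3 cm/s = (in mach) 0.1223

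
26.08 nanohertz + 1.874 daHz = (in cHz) 1874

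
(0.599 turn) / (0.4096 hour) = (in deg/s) 0.1462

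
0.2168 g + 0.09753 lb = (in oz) 1.568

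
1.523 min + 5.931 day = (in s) 5.125e+05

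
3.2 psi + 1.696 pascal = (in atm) 0.2178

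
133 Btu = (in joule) 1.403e+05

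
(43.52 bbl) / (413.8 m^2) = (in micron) 1.672e+04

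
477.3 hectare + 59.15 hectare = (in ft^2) 5.774e+07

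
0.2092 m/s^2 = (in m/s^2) 0.2092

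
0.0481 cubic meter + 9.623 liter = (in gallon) 15.25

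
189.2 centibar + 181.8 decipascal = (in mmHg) 1419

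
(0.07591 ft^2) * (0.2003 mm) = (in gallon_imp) 0.0003107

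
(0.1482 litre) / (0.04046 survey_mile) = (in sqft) 2.45e-05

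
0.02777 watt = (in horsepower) 3.724e-05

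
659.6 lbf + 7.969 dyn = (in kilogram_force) 299.2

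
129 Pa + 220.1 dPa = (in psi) 0.0219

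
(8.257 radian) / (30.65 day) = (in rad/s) 3.118e-06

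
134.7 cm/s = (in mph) 3.013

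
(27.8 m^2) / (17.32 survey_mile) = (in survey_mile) 6.197e-07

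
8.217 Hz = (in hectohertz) 0.08217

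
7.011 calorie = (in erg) 2.933e+08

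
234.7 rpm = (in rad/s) 24.58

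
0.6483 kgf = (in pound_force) 1.429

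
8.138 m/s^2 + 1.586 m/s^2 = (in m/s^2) 9.724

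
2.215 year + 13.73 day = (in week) 117.5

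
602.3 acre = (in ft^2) 2.624e+07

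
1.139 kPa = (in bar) 0.01139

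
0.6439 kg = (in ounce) 22.71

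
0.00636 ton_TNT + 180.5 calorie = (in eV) 1.661e+26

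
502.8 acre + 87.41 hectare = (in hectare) 290.9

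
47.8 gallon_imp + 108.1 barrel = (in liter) 1.74e+04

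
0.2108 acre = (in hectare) 0.08531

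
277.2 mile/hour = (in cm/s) 1.239e+04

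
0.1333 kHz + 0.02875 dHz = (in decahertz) 13.33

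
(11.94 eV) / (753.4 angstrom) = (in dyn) 2.539e-06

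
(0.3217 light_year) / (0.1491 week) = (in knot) 6.561e+10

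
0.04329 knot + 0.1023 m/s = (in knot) 0.2421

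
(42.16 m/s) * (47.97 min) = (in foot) 3.981e+05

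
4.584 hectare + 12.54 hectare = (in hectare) 17.12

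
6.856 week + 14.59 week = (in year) 0.4113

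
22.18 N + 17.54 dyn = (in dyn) 2.218e+06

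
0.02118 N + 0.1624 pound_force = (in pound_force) 0.1672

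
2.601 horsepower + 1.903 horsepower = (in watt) 3359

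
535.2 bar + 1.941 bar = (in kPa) 5.371e+04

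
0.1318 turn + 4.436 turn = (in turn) 4.568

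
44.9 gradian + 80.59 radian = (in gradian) 5175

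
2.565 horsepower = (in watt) 1913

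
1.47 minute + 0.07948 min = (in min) 1.549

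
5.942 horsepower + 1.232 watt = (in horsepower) 5.944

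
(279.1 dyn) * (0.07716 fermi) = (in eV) 1.344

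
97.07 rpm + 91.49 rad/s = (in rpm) 970.7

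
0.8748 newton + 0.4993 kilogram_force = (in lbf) 1.297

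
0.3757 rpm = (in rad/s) 0.03934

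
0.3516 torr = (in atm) 0.0004626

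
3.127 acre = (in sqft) 1.362e+05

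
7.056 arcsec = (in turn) 5.444e-06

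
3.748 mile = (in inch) 2.375e+05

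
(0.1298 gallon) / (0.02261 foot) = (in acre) 1.762e-05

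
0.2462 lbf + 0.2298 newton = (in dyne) 1.325e+05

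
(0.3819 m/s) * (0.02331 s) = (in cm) 0.8902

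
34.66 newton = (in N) 34.66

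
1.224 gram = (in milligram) 1224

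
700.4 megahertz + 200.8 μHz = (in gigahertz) 0.7004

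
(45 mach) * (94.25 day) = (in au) 0.8341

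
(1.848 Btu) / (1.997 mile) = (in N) 0.6067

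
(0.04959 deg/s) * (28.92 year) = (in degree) 4.523e+07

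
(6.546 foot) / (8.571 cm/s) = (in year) 7.382e-07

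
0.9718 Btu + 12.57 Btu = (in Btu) 13.54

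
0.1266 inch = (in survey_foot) 0.01055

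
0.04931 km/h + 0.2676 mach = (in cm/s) 9113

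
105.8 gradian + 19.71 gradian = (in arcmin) 6778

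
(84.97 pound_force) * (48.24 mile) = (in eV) 1.831e+26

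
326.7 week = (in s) 1.976e+08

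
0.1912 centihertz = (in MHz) 1.912e-09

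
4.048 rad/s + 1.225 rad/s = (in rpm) 50.35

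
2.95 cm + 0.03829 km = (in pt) 1.086e+05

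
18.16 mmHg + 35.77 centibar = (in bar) 0.3819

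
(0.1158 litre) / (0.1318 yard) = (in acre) 2.374e-07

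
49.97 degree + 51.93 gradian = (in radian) 1.688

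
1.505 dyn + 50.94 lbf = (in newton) 226.6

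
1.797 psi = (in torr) 92.93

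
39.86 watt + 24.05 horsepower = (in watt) 1.797e+04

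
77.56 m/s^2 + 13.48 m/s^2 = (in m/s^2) 91.04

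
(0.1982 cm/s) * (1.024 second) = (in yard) 0.00222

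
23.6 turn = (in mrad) 1.483e+05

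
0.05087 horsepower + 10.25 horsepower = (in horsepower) 10.3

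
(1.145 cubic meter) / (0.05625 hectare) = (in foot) 0.006678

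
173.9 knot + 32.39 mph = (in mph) 232.5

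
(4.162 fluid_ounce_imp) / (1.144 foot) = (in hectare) 3.391e-08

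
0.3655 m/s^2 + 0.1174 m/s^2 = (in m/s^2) 0.4829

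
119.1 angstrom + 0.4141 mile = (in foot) 2186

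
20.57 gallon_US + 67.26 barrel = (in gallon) 2845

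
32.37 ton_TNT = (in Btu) 1.284e+08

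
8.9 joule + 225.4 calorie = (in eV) 5.942e+21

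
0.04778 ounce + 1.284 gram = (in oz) 0.09307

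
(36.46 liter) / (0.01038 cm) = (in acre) 0.0868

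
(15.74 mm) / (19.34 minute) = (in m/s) 1.356e-05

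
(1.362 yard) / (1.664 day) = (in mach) 2.544e-08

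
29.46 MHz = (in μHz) 2.946e+13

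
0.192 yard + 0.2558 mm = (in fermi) 1.758e+14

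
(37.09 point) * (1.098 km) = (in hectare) 0.001437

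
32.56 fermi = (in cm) 3.256e-12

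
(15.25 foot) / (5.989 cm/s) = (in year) 2.461e-06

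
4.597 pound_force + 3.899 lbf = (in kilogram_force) 3.854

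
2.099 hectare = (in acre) 5.187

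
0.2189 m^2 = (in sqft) 2.356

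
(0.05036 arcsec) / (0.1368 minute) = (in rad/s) 2.975e-08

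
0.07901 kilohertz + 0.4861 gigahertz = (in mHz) 4.861e+11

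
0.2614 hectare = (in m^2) 2614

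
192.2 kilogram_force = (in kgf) 192.2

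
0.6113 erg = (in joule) 6.113e-08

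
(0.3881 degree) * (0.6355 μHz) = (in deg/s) 2.466e-07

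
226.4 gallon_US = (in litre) 857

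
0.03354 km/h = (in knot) 0.01811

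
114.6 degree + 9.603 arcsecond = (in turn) 0.3183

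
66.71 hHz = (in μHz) 6.671e+09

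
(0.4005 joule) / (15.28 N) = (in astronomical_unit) 1.752e-13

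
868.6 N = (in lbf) 195.3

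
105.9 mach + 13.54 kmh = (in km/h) 1.298e+05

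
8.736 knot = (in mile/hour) 10.05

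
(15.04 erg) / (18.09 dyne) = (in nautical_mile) 4.489e-06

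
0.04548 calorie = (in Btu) 0.0001804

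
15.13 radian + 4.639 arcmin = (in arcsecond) 3.121e+06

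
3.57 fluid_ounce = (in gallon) 0.02789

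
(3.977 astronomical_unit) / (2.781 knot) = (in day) 4.813e+06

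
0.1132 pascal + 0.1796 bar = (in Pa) 1.796e+04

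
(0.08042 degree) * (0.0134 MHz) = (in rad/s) 18.81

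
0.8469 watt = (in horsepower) 0.001136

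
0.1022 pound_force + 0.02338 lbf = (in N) 0.5586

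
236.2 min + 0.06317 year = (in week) 3.317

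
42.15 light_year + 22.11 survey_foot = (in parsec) 12.92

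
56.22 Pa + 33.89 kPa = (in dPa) 3.395e+05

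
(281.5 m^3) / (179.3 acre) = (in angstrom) 3.88e+06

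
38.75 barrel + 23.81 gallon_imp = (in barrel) 39.43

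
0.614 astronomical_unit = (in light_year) 9.709e-06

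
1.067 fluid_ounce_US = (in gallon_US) 0.008336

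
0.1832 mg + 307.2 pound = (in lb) 307.2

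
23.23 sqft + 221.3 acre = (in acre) 221.3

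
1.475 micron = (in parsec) 4.78e-23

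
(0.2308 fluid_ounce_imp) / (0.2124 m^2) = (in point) 0.08752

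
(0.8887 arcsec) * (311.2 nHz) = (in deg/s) 7.682e-11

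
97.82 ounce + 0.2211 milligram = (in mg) 2.773e+06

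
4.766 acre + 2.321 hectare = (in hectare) 4.25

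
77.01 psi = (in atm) 5.24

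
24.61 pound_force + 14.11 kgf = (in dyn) 2.478e+07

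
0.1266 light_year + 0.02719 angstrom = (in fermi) 1.198e+30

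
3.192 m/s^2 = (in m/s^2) 3.192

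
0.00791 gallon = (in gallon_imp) 0.006586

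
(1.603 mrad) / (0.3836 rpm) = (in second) 0.0399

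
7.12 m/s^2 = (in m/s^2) 7.12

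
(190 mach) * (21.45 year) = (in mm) 4.376e+16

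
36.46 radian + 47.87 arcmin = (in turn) 5.805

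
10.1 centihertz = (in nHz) 1.01e+08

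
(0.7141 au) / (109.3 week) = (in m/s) 1616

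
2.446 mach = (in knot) 1619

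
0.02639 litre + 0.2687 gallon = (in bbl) 0.006564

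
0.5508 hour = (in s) 1983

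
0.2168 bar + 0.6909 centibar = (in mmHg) 167.8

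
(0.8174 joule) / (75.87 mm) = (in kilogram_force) 1.099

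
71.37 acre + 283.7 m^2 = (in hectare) 28.91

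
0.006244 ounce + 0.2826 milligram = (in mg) 177.3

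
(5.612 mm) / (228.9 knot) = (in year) 1.511e-12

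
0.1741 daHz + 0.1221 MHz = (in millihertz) 1.221e+08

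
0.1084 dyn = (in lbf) 2.437e-07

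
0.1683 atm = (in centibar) 17.05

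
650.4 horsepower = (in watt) 4.85e+05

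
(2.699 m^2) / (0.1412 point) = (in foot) 1.778e+05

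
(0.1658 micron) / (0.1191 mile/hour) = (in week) 5.149e-12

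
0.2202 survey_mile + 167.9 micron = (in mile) 0.2202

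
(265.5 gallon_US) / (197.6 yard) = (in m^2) 0.005562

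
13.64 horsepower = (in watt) 1.017e+04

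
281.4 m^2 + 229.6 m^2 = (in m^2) 511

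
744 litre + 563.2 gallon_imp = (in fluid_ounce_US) 1.117e+05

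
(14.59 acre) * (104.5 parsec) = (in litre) 1.904e+26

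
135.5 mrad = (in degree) 7.764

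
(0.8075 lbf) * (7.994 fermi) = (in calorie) 6.863e-15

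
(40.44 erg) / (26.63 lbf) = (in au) 2.282e-19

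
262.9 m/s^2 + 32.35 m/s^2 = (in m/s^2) 295.2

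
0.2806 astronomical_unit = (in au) 0.2806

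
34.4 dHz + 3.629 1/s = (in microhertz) 7.069e+06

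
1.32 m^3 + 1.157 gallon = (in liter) 1324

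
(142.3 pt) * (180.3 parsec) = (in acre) 6.901e+13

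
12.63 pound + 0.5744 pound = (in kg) 5.989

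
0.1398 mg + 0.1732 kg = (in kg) 0.1732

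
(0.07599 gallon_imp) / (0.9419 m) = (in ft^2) 0.003948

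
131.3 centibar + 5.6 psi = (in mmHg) 1274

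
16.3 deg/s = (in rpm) 2.717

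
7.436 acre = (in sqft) 3.239e+05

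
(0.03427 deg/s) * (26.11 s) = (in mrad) 15.62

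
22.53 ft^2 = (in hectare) 0.0002093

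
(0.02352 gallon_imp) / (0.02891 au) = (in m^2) 2.472e-14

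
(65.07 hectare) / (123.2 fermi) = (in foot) 1.733e+19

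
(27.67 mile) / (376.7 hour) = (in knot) 0.06383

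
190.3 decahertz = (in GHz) 1.903e-06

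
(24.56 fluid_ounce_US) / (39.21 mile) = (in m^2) 1.151e-08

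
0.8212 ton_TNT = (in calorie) 8.212e+08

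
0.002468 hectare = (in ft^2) 265.7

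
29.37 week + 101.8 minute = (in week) 29.38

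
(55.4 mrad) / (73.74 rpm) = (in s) 0.007174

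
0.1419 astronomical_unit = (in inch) 8.357e+11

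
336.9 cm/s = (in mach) 0.009894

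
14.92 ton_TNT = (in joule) 6.243e+10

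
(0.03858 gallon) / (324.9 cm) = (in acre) 1.111e-08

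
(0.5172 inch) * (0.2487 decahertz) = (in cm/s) 3.267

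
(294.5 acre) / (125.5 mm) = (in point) 2.692e+10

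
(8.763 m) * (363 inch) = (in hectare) 0.00808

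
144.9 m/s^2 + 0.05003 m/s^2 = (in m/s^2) 145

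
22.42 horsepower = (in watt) 1.672e+04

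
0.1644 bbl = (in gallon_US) 6.905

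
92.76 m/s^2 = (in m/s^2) 92.76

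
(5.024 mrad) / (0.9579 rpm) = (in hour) 1.391e-05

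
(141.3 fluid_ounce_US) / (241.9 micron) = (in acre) 0.004269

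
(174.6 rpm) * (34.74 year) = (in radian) 2.003e+10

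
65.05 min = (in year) 0.0001238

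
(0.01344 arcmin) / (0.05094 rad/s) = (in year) 2.434e-12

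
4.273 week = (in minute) 4.307e+04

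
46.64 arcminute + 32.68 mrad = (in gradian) 2.944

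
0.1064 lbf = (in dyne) 4.733e+04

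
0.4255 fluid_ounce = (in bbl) 7.915e-05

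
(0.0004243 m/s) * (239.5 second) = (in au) 6.793e-13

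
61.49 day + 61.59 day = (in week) 17.58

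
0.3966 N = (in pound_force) 0.08916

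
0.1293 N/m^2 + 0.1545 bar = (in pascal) 1.545e+04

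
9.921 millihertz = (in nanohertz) 9.921e+06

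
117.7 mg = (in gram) 0.1177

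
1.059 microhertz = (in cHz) 0.0001059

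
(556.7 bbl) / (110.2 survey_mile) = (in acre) 1.233e-07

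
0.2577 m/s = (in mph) 0.5765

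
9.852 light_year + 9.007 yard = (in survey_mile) 5.792e+13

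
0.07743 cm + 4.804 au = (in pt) 2.037e+15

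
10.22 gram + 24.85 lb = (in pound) 24.87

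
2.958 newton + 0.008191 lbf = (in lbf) 0.6732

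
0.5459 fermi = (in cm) 5.459e-14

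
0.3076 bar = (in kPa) 30.76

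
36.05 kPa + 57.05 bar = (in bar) 57.41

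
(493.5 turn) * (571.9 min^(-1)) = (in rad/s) 2.956e+04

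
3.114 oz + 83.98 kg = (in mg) 8.407e+07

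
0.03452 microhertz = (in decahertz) 3.452e-09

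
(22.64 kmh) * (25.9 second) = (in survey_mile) 0.1012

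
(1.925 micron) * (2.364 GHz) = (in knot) 8846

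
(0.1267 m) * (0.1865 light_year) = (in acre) 5.524e+10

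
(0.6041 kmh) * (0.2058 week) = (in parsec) 6.769e-13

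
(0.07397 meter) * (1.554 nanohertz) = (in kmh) 4.138e-10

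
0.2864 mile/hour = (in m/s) 0.128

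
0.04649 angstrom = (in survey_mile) 2.889e-15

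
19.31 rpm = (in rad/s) 2.022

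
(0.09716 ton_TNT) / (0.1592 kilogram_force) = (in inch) 1.025e+10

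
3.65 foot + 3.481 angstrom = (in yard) 1.217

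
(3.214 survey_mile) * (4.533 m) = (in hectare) 2.345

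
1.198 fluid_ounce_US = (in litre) 0.03543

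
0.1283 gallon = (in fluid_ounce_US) 16.42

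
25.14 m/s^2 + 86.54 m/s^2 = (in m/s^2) 111.7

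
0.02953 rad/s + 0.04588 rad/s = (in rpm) 0.7201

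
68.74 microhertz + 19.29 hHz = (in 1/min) 1.157e+05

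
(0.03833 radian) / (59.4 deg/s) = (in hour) 1.027e-05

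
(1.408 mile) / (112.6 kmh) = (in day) 0.0008385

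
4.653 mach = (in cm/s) 1.584e+05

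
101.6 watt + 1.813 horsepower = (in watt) 1454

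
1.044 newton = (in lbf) 0.2347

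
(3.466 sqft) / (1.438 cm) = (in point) 6.347e+04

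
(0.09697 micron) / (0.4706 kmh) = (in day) 8.586e-12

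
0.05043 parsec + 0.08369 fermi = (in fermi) 1.556e+30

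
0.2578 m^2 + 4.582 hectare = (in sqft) 4.932e+05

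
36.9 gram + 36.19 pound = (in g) 1.645e+04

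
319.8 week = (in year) 6.133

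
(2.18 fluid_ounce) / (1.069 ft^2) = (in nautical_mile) 3.505e-07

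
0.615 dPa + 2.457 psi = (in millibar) 169.4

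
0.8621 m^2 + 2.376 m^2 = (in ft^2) 34.85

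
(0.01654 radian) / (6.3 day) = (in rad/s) 3.039e-08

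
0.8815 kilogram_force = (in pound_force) 1.943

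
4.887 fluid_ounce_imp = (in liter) 0.1389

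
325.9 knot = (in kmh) 603.6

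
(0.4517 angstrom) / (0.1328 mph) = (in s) 7.609e-10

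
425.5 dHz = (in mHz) 4.255e+04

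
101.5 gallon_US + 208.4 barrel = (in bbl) 210.8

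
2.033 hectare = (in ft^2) 2.188e+05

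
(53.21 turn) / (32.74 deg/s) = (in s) 585.1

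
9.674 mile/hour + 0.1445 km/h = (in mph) 9.764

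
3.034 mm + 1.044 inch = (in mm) 29.55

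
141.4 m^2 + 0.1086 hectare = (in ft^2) 1.321e+04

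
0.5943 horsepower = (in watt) 443.2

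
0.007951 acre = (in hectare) 0.003218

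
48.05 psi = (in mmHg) 2485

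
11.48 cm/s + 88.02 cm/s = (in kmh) 3.582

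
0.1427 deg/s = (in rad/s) 0.002491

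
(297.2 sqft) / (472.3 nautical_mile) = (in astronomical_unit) 2.11e-16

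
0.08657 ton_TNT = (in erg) 3.622e+15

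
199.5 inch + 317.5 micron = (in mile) 0.003149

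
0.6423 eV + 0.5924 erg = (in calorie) 1.416e-08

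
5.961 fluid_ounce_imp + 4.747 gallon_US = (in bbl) 0.1141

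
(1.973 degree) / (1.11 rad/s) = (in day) 3.591e-07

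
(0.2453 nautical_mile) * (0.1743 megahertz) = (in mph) 1.771e+08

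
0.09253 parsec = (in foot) 9.367e+15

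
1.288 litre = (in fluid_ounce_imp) 45.33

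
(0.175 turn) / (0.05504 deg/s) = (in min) 19.08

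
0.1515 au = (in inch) 8.923e+11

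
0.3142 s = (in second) 0.3142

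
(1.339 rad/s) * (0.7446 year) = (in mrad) 3.144e+10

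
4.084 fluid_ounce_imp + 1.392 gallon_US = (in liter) 5.385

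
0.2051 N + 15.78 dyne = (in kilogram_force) 0.02093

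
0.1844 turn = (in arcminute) 3983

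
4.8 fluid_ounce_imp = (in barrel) 0.0008578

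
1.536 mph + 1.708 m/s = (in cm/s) 239.5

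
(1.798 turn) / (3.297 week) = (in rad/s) 5.666e-06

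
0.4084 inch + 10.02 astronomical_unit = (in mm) 1.499e+15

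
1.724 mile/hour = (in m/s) 0.7707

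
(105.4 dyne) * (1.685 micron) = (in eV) 1.108e+10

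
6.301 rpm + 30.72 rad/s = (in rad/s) 31.38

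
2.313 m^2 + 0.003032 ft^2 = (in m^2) 2.313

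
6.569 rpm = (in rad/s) 0.6879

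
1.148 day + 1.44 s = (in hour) 27.55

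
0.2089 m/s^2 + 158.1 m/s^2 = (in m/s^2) 158.3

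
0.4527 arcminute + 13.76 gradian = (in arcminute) 743.5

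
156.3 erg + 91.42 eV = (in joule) 1.563e-05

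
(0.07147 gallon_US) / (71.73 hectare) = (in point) 1.069e-06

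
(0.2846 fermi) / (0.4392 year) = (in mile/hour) 4.596e-23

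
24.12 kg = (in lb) 53.18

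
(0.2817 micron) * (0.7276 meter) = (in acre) 5.065e-11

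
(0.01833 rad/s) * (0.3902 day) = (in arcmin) 2.124e+06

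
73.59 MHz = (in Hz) 7.359e+07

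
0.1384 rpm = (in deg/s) 0.8304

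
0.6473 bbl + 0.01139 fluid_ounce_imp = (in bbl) 0.6473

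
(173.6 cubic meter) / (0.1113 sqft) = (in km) 16.79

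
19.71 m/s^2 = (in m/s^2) 19.71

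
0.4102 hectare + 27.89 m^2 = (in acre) 1.021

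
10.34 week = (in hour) 1737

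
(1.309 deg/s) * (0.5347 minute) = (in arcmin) 2520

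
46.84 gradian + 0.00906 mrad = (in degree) 42.16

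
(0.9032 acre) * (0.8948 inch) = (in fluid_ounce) 2.809e+06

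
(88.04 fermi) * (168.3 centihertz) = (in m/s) 1.482e-13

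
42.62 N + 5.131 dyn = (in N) 42.62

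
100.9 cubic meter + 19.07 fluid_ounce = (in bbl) 634.6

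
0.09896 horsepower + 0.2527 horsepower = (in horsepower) 0.3517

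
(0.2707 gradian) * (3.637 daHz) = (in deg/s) 8.861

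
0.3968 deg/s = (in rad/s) 0.006925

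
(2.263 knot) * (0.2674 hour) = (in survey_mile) 0.6964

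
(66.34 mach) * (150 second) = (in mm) 3.388e+09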